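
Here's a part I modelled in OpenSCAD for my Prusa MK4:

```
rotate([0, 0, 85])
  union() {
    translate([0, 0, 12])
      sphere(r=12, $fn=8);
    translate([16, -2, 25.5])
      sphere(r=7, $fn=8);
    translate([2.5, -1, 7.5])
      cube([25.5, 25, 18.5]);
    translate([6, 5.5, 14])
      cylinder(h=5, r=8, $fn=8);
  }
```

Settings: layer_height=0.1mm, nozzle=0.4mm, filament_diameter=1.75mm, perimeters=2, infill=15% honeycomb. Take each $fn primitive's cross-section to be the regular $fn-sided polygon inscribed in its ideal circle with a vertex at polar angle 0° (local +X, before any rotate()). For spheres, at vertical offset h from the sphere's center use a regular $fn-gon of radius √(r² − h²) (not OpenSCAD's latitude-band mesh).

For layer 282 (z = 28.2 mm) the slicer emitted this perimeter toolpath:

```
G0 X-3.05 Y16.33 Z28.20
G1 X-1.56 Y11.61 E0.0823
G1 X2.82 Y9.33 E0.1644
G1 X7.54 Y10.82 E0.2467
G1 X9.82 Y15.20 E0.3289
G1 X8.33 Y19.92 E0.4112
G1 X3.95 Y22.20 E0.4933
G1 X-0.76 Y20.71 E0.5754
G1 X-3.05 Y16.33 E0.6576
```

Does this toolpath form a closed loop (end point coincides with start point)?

Start point (G0): (-3.05, 16.33). End point (last G1): the path returns to the start — closed.

yes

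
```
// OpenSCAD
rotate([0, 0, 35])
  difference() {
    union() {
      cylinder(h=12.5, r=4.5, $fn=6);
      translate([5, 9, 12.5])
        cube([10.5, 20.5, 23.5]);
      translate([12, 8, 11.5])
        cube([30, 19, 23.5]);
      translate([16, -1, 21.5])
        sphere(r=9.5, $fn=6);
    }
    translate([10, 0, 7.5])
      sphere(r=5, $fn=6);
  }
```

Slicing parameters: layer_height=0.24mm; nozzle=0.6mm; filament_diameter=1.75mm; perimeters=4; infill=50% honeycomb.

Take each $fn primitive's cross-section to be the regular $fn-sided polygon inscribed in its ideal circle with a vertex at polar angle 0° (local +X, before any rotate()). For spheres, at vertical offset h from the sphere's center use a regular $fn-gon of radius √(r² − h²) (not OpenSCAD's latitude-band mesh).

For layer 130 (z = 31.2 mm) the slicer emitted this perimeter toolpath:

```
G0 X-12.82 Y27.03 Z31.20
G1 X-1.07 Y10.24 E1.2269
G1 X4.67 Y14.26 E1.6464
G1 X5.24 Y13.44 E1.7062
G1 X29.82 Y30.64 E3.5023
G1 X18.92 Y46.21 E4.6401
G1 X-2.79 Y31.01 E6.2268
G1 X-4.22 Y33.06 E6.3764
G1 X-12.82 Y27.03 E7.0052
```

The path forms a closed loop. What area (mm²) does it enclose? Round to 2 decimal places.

Apply the shoelace formula to the sequence of (X, Y) vertices; enclosed area = 722.34 mm².

722.34 mm²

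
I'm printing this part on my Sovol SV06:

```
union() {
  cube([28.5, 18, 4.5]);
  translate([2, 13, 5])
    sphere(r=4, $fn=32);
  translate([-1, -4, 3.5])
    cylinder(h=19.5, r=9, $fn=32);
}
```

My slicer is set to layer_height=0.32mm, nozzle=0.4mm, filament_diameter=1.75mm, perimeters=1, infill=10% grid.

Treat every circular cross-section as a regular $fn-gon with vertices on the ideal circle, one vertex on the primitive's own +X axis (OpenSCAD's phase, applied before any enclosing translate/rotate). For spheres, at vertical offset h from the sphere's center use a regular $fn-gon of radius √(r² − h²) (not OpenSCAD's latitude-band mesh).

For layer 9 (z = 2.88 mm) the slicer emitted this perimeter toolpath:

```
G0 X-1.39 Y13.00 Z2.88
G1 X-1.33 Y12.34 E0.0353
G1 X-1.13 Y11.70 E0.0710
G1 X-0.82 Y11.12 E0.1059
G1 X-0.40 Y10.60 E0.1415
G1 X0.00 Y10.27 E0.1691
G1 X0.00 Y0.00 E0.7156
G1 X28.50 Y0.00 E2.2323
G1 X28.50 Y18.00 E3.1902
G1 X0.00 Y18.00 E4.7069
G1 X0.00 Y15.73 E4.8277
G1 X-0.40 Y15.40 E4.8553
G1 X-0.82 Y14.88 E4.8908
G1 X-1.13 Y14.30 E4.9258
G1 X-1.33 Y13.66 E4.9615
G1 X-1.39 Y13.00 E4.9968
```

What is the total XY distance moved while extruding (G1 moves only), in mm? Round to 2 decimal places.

93.90 mm

Sum the Euclidean lengths of each G1 segment: total = 93.90 mm.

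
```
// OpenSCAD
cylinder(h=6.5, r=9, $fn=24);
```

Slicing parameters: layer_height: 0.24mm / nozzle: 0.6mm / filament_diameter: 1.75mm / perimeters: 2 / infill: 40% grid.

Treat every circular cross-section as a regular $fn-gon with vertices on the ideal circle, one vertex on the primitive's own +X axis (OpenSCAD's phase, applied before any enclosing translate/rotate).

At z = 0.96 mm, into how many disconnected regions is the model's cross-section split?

1

At z = 0.96 mm: the r=9 cylinder contributes a regular 24-gon of circumradius 9. The result has 1 disconnected region.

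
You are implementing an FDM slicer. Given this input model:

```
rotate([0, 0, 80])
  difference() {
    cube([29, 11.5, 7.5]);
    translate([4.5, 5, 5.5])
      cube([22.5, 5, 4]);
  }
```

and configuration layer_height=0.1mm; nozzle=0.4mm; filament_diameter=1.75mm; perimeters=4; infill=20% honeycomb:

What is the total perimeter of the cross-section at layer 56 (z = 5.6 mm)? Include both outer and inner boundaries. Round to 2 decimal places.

At z = 5.6 mm: the 29×11.5 cube contributes its full rectangle (perimeter 81.00 mm); the cube at (4.5, 5) (footprint 22.5×5) is included at this height (perimeter 55.00 mm); Subtracting the remaining from the first: starting from the 29×11.5 cube, the 22.5×5 cube at (4.5, 5) lies wholly inside it (removes its full 112.50 mm² and its 55.00 mm outline becomes a hole wall) — boundary (outer + 1 inner loop) = 136.00 mm; (rotated 80° about Z; rotation is an isometry so areas/perimeters/island counts are preserved). Overall, the cross-section is one region with 1 hole. Total boundary length (outer + inner) = 136.00 mm.

136.00 mm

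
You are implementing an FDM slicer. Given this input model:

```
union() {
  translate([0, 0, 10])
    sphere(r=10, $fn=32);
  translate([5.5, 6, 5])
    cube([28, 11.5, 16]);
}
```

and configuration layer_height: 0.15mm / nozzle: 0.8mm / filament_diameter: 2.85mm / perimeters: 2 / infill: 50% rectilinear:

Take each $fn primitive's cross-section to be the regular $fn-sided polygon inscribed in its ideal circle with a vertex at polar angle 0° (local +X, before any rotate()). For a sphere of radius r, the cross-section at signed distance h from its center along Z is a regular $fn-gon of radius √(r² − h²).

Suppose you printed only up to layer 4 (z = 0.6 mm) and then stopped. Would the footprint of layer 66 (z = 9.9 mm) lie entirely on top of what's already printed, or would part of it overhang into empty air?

Compare the two slices. At z = 0.6: the r=10 sphere slices to a regular 32-gon of circumradius 3.412 (√(r²−h²) with h=9.4 from center) (area = (32/2)·3.412²·sin(360°/32) = 36.33 mm²); the cube at (5.5, 6) is absent (z outside [5, 21]); Merging all regions: only the r=10 sphere is present, so the union is just that shape — area = 36.33 mm². At z = 9.9: the r=10 sphere contributes a regular 32-gon of circumradius √(10²−0.1²) = 9.999 (area = (32/2)·9.999²·sin(360°/32) = 312.11 mm²); the cube at (5.5, 6) (footprint 28×11.5) is included at this height (area 322.00 mm²); Taking the union: the regions partially overlap — summed areas 634.11 mm² minus the doubly-counted overlap 3.16 mm² gives 630.95 mm² — area = 630.95 mm². Checking containment: at z = 9.9 the cross-section extends beyond the z = 0.6 cross-section by about 594.62 mm².

part overhangs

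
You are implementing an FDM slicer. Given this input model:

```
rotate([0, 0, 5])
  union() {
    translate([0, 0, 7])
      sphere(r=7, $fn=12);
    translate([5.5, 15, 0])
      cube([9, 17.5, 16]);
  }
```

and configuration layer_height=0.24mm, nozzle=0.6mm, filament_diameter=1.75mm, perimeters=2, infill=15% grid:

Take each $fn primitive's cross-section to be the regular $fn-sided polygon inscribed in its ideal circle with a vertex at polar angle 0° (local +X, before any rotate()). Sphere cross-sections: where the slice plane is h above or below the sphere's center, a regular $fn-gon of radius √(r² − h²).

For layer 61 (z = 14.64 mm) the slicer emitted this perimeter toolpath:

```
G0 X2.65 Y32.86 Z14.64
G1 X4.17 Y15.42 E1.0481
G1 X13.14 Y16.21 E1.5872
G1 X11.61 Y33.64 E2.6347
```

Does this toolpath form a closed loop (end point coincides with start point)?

no

Start point (G0): (2.65, 32.86). End point (last G1): the path does not return to the start — open.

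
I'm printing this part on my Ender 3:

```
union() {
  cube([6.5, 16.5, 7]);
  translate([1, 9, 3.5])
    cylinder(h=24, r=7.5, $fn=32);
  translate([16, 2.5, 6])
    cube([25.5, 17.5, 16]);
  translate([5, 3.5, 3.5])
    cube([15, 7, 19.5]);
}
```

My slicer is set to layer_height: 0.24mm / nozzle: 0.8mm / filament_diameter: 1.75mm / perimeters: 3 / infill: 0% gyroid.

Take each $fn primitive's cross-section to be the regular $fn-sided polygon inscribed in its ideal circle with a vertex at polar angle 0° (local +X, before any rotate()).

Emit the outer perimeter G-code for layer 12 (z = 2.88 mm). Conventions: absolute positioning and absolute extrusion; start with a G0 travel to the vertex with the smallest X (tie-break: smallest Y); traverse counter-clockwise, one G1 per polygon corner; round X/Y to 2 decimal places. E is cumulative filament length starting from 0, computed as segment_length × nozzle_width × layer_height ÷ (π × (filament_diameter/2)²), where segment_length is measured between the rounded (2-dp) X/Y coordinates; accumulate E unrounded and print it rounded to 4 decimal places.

G0 X0.00 Y0.00 Z2.88
G1 X6.50 Y0.00 E0.5189
G1 X6.50 Y16.50 E1.8360
G1 X0.00 Y16.50 E2.3548
G1 X0.00 Y0.00 E3.6719

At z = 2.88 mm: the cube (footprint 6.5×16.5) is included at this height; the cylinder at (1, 9) is not intersected at this z (z outside [3.5, 27.5]); the cube at (16, 2.5) is not intersected at this z (z outside [6, 22]); the cube at (5, 3.5) is not intersected at this z (z outside [3.5, 23]); Combining (union): only the 6.5×16.5 cube is present, so the union is just that shape — 1 connected region. The outline is a single polygon with 4 vertices. Extrusion per mm of travel: 0.8 × 0.24 / (π × 0.875²) = 0.079824. Accumulating E over each segment gives final E = 3.6719.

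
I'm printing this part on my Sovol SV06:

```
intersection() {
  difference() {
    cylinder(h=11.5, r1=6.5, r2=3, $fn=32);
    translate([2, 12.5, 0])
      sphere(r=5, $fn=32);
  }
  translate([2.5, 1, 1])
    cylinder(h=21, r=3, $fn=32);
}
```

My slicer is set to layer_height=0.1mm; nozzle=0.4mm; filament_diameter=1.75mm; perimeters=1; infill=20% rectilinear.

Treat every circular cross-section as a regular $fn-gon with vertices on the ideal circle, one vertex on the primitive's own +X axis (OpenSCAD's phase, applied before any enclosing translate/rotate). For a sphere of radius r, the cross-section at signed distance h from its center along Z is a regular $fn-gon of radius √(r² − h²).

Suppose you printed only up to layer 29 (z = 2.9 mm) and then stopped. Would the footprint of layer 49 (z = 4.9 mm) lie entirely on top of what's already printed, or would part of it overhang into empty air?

entirely on top

Compare the two slices. At z = 2.9: the cone: at t=0.252 of its height the radius interpolates to r₁+(r₂−r₁)t = 5.617, giving a regular 32-gon of that circumradius (area = (32/2)·5.617²·sin(360°/32) = 98.50 mm²); the r=5 sphere at (2, 12.5) contributes a regular 32-gon of circumradius √(5²−2.9²) = 4.073 (area = (32/2)·4.073²·sin(360°/32) = 51.78 mm²); Taking the first minus the rest: starting from the cone (98.50 mm²), the r=5 sphere at (2, 12.5) misses the remaining region (no effect) — area = 98.50 mm²; the cylinder at (2.5, 1): section is a regular 32-gon, circumradius r=3 (area = (32/2)·3.000²·sin(360°/32) = 28.09 mm²); After intersecting: the r=3 cylinder at (2.5, 1) partially overlaps that combined region; clipping to the common part keeps 27.98 mm² — area = 27.98 mm². At z = 4.9: the cone: at t=0.426 of its height the radius interpolates to r₁+(r₂−r₁)t = 5.009, giving a regular 32-gon of that circumradius (area = (32/2)·5.009²·sin(360°/32) = 78.31 mm²); the sphere at (2, 12.5): section is a regular 32-gon, circumradius = √(r²−h²) = √(5²−4.9²) = 0.995 (area = (32/2)·0.995²·sin(360°/32) = 3.09 mm²); Subtracting the remaining from the first: starting from the cone (78.31 mm²), the r=5 sphere at (2, 12.5) misses the remaining region (no effect) — area = 78.31 mm²; the r=3 cylinder at (2.5, 1) gives a regular 32-gon of circumradius 3 (constant along its height) (area = (32/2)·3.000²·sin(360°/32) = 28.09 mm²); After intersecting: the r=3 cylinder at (2.5, 1) partially overlaps the result so far; clipping to the common part keeps 25.55 mm² — area = 25.55 mm². Checking containment: the cross-section at z = 4.9 is a subset of the cross-section at z = 2.9.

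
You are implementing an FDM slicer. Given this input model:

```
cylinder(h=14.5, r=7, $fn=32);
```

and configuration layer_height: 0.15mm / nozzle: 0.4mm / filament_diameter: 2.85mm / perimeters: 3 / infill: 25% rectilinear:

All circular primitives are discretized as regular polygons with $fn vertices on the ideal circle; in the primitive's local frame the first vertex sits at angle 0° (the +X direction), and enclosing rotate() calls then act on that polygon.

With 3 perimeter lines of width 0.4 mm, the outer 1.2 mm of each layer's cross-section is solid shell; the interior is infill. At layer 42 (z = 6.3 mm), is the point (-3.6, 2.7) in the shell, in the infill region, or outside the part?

At z = 6.3 mm: the cylinder: section is a regular 32-gon, circumradius r=7. Overall, the cross-section is a single solid region. The nearest boundary edge runs (-4.95, 4.95)→(-5.82, 3.89); distance from the point to it = 2.47 mm. The point is inside the cross-section and 2.47 mm from the nearest boundary — more than the 1.2 mm shell width (3 × 0.4), so it's in the infill interior.

infill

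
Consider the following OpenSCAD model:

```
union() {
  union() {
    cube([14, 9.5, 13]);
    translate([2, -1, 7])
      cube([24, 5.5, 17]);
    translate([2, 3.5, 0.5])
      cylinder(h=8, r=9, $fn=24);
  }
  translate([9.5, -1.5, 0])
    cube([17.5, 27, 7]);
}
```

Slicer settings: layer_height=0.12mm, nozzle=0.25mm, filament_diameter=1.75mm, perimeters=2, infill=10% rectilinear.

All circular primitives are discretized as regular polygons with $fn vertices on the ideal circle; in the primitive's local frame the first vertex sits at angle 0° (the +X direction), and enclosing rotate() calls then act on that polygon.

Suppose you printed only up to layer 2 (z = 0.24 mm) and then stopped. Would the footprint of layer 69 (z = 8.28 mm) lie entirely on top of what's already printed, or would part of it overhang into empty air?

part overhangs

Compare the two slices. At z = 0.24: the cube is present — its section is the full 14×9.5 rectangle (area 133.00 mm²); the cube at (2, -1) does not reach this height (z outside [7, 24]); the cylinder at (2, 3.5) is absent (z outside [0.5, 8.5]); Merging all regions: only the 14×9.5 cube is present, so the union is just that shape — area = 133.00 mm²; the cube at (9.5, -1.5) is present — its section is the full 17.5×27 rectangle (area 472.50 mm²); Combining (union): the regions partially overlap — summed areas 605.50 mm² minus the doubly-counted overlap 42.75 mm² gives 562.75 mm² — area = 562.75 mm². At z = 8.28: the cube (footprint 14×9.5) is included at this height (area 133.00 mm²); the cube at (2, -1) is present — its section is the full 24×5.5 rectangle (area 132.00 mm²); the cylinder at (2, 3.5): section is a regular 24-gon, circumradius r=9 (area = (24/2)·9.000²·sin(360°/24) = 251.57 mm²); Taking the union: the regions partially overlap — summed areas 516.57 mm² minus the doubly-counted overlap 160.83 mm² gives 355.74 mm² — area = 355.74 mm²; the cube at (9.5, -1.5) does not reach this height (z outside [0, 7]); Combining (union): only that combined region is present, so the union is just that shape — area = 355.74 mm². Checking containment: at z = 8.28 the cross-section extends beyond the z = 0.24 cross-section by about 152.18 mm².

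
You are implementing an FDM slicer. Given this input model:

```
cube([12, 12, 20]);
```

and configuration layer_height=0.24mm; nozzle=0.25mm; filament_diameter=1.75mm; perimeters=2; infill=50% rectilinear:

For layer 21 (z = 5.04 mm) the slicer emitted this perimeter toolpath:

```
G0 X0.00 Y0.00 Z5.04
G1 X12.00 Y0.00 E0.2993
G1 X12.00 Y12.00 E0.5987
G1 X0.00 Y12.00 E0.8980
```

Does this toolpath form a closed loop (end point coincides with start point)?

Start point (G0): (0.00, 0.00). End point (last G1): the path does not return to the start — open.

no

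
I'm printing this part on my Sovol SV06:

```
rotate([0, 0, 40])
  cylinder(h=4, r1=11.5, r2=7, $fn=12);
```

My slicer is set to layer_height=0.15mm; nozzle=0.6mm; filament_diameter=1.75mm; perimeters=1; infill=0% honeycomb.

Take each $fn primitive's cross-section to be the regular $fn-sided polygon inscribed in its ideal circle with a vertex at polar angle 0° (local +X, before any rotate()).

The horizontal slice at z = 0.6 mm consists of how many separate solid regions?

At z = 0.6 mm: the cone: at t=0.150 of its height the radius interpolates to r₁+(r₂−r₁)t = 10.825, giving a regular 12-gon of that circumradius; (whole slice rotated 40° about Z — lengths, areas and connectivity unchanged). The result has 1 disconnected region.

1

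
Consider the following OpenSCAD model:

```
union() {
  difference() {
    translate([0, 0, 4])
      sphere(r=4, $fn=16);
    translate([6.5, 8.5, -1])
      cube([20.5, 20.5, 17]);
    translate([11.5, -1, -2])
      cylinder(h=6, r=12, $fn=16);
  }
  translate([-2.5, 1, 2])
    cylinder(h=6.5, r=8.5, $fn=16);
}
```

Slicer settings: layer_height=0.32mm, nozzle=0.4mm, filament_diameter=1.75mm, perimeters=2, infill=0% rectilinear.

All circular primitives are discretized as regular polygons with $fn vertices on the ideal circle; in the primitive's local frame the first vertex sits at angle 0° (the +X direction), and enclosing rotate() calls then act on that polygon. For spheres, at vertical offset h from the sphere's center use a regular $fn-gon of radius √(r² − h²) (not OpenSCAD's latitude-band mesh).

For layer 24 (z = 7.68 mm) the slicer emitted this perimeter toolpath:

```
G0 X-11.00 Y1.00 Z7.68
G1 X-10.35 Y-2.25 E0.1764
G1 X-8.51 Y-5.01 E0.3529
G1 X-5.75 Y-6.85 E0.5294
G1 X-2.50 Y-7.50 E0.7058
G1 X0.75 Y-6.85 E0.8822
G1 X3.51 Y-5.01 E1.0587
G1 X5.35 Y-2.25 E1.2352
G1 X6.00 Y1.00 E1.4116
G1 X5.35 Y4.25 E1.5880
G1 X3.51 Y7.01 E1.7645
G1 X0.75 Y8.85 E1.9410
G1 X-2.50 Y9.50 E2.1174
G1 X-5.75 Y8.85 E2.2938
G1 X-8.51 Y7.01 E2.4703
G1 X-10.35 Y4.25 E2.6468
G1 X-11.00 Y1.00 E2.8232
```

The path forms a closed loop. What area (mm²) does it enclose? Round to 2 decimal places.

221.08 mm²

Apply the shoelace formula to the sequence of (X, Y) vertices; enclosed area = 221.08 mm².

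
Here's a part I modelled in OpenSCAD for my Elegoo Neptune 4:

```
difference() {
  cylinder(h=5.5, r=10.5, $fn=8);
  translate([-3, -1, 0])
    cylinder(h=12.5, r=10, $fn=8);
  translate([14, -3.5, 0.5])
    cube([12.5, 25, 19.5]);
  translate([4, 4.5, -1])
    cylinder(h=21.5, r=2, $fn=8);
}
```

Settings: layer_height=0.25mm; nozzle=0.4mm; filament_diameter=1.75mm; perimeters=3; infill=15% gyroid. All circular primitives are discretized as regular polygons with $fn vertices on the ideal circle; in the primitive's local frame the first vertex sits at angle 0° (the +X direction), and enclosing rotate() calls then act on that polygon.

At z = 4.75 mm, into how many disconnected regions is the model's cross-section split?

At z = 4.75 mm: the cylinder: section is a regular 8-gon, circumradius r=10.5; the r=10 cylinder at (-3, -1) gives a regular 8-gon of circumradius 10 (constant along its height); the cube at (14, -3.5) (footprint 12.5×25) is included at this height; the cylinder at (4, 4.5): section is a regular 8-gon, circumradius r=2; After the difference (first − rest): starting from the r=10.5 cylinder, the r=10 cylinder at (-3, -1) partially overlaps it — only the 235.08 mm² overlap (of its 282.84 mm²) is removed, clipping the outline; the 12.5×25 cube at (14, -3.5) misses the remaining region (no effect); the r=2 cylinder at (4, 4.5) partially overlaps it — only the 3.28 mm² overlap (of its 11.31 mm²) is removed, clipping the outline — 1 connected region. The result has 1 disconnected region.

1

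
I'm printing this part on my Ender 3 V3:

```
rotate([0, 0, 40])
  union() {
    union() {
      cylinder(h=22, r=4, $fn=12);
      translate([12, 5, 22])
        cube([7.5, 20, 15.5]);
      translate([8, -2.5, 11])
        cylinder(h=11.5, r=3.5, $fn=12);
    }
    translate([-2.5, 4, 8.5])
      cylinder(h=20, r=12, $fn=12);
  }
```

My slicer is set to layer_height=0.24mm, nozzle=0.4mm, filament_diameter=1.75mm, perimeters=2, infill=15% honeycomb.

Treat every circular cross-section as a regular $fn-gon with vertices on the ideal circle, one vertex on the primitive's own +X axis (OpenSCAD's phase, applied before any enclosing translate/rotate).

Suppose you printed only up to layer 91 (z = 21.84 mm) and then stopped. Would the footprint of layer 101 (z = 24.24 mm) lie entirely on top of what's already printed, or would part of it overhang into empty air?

Compare the two slices. At z = 21.84: the cylinder: section is a regular 12-gon, circumradius r=4 (area = (12/2)·4.000²·sin(360°/12) = 48.00 mm²); the cube at (12, 5) is absent (z outside [22, 37.5]); the r=3.5 cylinder at (8, -2.5) gives a regular 12-gon of circumradius 3.5 (constant along its height) (area = (12/2)·3.500²·sin(360°/12) = 36.75 mm²); Taking the union: the 2 present regions are separate (no shared area or edge), so areas and boundary lengths simply add and each stays a separate island — area = 84.75 mm²; the cylinder at (-2.5, 4): section is a regular 12-gon, circumradius r=12 (area = (12/2)·12.000²·sin(360°/12) = 432.00 mm²); Taking the union: the regions partially overlap — summed areas 516.75 mm² minus the doubly-counted overlap 61.06 mm² gives 455.69 mm² — area = 455.69 mm²; (whole slice rotated 40° about Z — lengths, areas and connectivity unchanged). At z = 24.24: the cylinder is absent (z outside [0, 22]); the cube at (12, 5) is present — its section is the full 7.5×20 rectangle (area 150.00 mm²); the cylinder at (8, -2.5) is absent (z outside [11, 22.5]); Combining (union): only the 7.5×20 cube at (12, 5) is present, so the union is just that shape — area = 150.00 mm²; the cylinder at (-2.5, 4): section is a regular 12-gon, circumradius r=12 (area = (12/2)·12.000²·sin(360°/12) = 432.00 mm²); Combining (union): the 2 present regions are separate (no shared area or edge), so areas and boundary lengths simply add and each stays a separate island — area = 582.00 mm²; (rotated 40° about Z; rotation is an isometry so areas/perimeters/island counts are preserved). Checking containment: at z = 24.24 the cross-section extends beyond the z = 21.84 cross-section by about 150.00 mm².

part overhangs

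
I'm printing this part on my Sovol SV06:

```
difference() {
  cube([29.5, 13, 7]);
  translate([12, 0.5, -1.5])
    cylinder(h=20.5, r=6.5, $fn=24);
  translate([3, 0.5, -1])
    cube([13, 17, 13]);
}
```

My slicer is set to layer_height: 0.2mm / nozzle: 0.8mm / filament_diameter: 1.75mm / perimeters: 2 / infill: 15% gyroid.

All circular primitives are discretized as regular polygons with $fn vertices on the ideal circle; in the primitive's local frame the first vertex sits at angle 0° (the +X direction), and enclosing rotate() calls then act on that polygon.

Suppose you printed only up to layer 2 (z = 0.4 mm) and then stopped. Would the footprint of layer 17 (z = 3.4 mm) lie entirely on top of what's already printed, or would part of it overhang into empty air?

entirely on top

Compare the two slices. At z = 0.4: the cube is present — its section is the full 29.5×13 rectangle (area 383.50 mm²); the r=6.5 cylinder at (12, 0.5) contributes a regular 24-gon of circumradius 6.5 (area = (24/2)·6.500²·sin(360°/24) = 131.22 mm²); the cube at (3, 0.5) is present — its section is the full 13×17 rectangle (area 221.00 mm²); Taking the first minus the rest: starting from the 29.5×13 cube (383.50 mm²), the r=6.5 cylinder at (12, 0.5) partially overlaps it — only the 72.08 mm² overlap (of its 131.22 mm²) is removed, clipping the outline; the 13×17 cube at (3, 0.5) partially overlaps it — only the 105.61 mm² overlap (of its 221.00 mm²) is removed, clipping the outline — area = 205.82 mm². At z = 3.4: the 29.5×13 cube contributes its full rectangle (area 383.50 mm²); the cylinder at (12, 0.5): section is a regular 24-gon, circumradius r=6.5 (area = (24/2)·6.500²·sin(360°/24) = 131.22 mm²); the cube at (3, 0.5) is present — its section is the full 13×17 rectangle (area 221.00 mm²); After the difference (first − rest): starting from the 29.5×13 cube (383.50 mm²), the r=6.5 cylinder at (12, 0.5) partially overlaps it — only the 72.08 mm² overlap (of its 131.22 mm²) is removed, clipping the outline; the 13×17 cube at (3, 0.5) partially overlaps it — only the 105.61 mm² overlap (of its 221.00 mm²) is removed, clipping the outline — area = 205.82 mm². Checking containment: the cross-section at z = 3.4 is a subset of the cross-section at z = 0.4.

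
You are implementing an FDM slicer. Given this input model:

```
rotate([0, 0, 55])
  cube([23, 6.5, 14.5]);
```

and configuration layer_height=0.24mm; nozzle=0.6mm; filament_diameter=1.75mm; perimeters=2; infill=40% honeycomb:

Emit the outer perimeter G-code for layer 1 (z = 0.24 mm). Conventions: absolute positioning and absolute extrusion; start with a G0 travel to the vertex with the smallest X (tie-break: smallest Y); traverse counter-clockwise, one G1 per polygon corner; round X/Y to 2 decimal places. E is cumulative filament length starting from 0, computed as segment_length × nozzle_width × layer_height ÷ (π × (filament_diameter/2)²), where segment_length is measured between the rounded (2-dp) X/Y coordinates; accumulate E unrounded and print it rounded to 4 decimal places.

At z = 0.24 mm: the cube is present — its section is the full 23×6.5 rectangle; (whole slice rotated 55° about Z — lengths, areas and connectivity unchanged). The outline is a single polygon with 4 vertices. Extrusion per mm of travel: 0.6 × 0.24 / (π × 0.875²) = 0.059868. Accumulating E over each segment gives final E = 3.5317.

G0 X-5.32 Y3.73 Z0.24
G1 X0.00 Y0.00 E0.3890
G1 X13.19 Y18.84 E1.7659
G1 X7.87 Y22.57 E2.1548
G1 X-5.32 Y3.73 E3.5317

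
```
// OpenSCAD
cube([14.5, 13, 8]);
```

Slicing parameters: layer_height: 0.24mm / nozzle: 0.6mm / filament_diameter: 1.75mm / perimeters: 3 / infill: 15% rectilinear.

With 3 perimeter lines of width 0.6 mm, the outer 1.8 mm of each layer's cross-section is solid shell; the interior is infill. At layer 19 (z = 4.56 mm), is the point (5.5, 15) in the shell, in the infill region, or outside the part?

At z = 4.56 mm: the cube is present — its section is the full 14.5×13 rectangle. Overall, the cross-section is a single solid region. The nearest boundary edge runs (14.50, 13.00)→(0.00, 13.00); distance from the point to it = 2.00 mm. The point is not inside any of the regions above, so it lies outside the cross-section (2.00 mm from the nearest boundary).

outside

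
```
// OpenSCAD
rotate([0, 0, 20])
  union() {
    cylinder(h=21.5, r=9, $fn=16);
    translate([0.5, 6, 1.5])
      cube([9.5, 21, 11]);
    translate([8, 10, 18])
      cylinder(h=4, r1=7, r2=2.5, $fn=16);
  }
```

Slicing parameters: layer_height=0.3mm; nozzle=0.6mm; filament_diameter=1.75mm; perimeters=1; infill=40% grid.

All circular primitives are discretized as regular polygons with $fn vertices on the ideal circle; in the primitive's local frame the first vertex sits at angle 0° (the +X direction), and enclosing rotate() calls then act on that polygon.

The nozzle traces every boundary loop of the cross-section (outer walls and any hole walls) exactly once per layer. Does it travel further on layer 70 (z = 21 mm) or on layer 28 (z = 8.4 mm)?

Layer 70 (z = 21): the r=9 cylinder contributes a regular 16-gon of circumradius 9 (perimeter = 2·16·9.000·sin(180°/16) = 56.19 mm); the cube at (0.5, 6) does not reach this height (z outside [1.5, 12.5]); the cone at (8, 10) (r1=7→r2=2.5) has section circumradius 3.625 here — a regular 16-gon (perimeter = 2·16·3.625·sin(180°/16) = 22.63 mm); Merging all regions: the 2 present regions are separate (no shared area or edge), so areas and boundary lengths simply add and each stays a separate island — boundary = 78.82 mm; (whole slice rotated 20° about Z — lengths, areas and connectivity unchanged). So its perimeter = 78.82 mm. Layer 28 (z = 8.4): the r=9 cylinder gives a regular 16-gon of circumradius 9 (constant along its height) (perimeter = 2·16·9.000·sin(180°/16) = 56.19 mm); the cube at (0.5, 6) is present — its section is the full 9.5×21 rectangle (perimeter 61.00 mm); the cone at (8, 10) does not reach this height (z outside [18, 22]); Merging all regions: the regions partially overlap (shared area 11.63 mm²), so the edge portions inside another operand are dropped and the merged outline is re-measured after clipping — boundary = 101.23 mm; (whole slice rotated 20° about Z — lengths, areas and connectivity unchanged). So its perimeter = 101.23 mm. Layer 28 is larger (101.23 vs 78.82 mm).

layer 28 (z = 8.4 mm)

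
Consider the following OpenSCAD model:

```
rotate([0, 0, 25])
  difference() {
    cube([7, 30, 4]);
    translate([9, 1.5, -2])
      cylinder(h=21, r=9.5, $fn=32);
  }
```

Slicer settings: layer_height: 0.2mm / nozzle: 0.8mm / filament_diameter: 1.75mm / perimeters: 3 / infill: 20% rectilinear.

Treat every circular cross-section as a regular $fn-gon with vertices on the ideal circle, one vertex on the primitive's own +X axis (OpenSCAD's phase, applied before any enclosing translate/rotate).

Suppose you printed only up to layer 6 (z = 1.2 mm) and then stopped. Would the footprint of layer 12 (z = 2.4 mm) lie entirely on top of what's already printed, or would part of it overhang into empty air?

entirely on top

Compare the two slices. At z = 1.2: the cube (footprint 7×30) is included at this height (area 210.00 mm²); the r=9.5 cylinder at (9, 1.5) contributes a regular 32-gon of circumradius 9.5 (area = (32/2)·9.500²·sin(360°/32) = 281.71 mm²); Taking the first minus the rest: starting from the 7×30 cube (210.00 mm²), the r=9.5 cylinder at (9, 1.5) partially overlaps it — only the 61.20 mm² overlap (of its 281.71 mm²) is removed, clipping the outline — area = 148.80 mm²; (whole slice rotated 25° about Z — lengths, areas and connectivity unchanged). At z = 2.4: the cube (footprint 7×30) is included at this height (area 210.00 mm²); the cylinder at (9, 1.5): section is a regular 32-gon, circumradius r=9.5 (area = (32/2)·9.500²·sin(360°/32) = 281.71 mm²); Taking the first minus the rest: starting from the 7×30 cube (210.00 mm²), the r=9.5 cylinder at (9, 1.5) partially overlaps it — only the 61.20 mm² overlap (of its 281.71 mm²) is removed, clipping the outline — area = 148.80 mm²; (whole slice rotated 25° about Z — lengths, areas and connectivity unchanged). Checking containment: the cross-section at z = 2.4 is a subset of the cross-section at z = 1.2.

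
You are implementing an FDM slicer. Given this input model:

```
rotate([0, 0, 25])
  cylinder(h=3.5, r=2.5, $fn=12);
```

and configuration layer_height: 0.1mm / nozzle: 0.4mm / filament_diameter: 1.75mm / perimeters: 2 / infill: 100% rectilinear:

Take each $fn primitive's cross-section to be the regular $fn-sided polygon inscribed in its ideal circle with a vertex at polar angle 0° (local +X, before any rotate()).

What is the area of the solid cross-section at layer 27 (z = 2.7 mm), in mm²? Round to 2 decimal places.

At z = 2.7 mm: the r=2.5 cylinder contributes a regular 12-gon of circumradius 2.5 (area = (12/2)·2.500²·sin(360°/12) = 18.75 mm²); (whole slice rotated 25° about Z — lengths, areas and connectivity unchanged). Overall, the cross-section is a single solid region. Net area = 18.75 mm².

18.75 mm²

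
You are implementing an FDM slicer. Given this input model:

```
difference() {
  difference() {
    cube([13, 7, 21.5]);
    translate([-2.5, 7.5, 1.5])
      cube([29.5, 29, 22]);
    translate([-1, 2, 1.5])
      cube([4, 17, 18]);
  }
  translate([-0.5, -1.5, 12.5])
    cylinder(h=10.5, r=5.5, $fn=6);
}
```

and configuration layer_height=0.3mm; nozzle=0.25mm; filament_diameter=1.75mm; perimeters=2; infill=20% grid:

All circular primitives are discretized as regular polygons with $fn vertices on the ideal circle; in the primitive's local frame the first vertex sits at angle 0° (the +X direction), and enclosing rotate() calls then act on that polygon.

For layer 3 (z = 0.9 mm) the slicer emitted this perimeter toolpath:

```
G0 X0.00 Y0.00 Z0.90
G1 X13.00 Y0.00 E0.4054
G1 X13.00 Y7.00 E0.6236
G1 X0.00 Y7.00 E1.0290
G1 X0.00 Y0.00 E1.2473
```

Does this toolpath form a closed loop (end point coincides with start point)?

Start point (G0): (0.00, 0.00). End point (last G1): the path returns to the start — closed.

yes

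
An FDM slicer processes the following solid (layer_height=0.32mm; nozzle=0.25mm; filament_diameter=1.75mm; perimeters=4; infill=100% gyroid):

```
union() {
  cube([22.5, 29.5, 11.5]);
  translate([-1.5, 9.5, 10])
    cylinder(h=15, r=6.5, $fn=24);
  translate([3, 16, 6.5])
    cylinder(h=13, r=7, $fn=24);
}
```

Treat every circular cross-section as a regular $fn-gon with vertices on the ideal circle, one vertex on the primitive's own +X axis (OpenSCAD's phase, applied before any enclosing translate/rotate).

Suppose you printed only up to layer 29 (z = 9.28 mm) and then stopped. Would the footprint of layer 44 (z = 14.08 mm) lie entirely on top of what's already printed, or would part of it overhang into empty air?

Compare the two slices. At z = 9.28: the cube (footprint 22.5×29.5) is included at this height (area 663.75 mm²); the cylinder at (-1.5, 9.5) is absent (z outside [10, 25]); the cylinder at (3, 16): section is a regular 24-gon, circumradius r=7 (area = (24/2)·7.000²·sin(360°/24) = 152.19 mm²); Combining (union): the regions partially overlap — summed areas 815.94 mm² minus the doubly-counted overlap 116.51 mm² gives 699.43 mm² — area = 699.43 mm². At z = 14.08: the cube is absent (z outside [0, 11.5]); the cylinder at (-1.5, 9.5): section is a regular 24-gon, circumradius r=6.5 (area = (24/2)·6.500²·sin(360°/24) = 131.22 mm²); the cylinder at (3, 16): section is a regular 24-gon, circumradius r=7 (area = (24/2)·7.000²·sin(360°/24) = 152.19 mm²); Merging all regions: the regions partially overlap — summed areas 283.41 mm² minus the doubly-counted overlap 41.84 mm² gives 241.56 mm² — area = 241.56 mm². Checking containment: at z = 14.08 the cross-section extends beyond the z = 9.28 cross-section by about 67.61 mm².

part overhangs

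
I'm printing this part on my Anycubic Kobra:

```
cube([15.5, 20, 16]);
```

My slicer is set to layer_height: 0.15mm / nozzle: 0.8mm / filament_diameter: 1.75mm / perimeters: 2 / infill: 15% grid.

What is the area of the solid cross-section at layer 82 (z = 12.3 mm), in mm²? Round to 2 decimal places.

At z = 12.3 mm: the 15.5×20 cube contributes its full rectangle (area 310.00 mm²). Overall, the cross-section is a single solid region. Net area = 310.00 mm².

310.00 mm²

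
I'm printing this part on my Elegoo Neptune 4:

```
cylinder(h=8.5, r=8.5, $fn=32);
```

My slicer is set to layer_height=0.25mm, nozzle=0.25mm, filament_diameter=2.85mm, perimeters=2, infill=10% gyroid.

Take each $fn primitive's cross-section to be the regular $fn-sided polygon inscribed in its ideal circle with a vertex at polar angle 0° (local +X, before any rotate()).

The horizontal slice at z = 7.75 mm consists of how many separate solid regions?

1

At z = 7.75 mm: the cylinder: section is a regular 32-gon, circumradius r=8.5. The result has 1 disconnected region.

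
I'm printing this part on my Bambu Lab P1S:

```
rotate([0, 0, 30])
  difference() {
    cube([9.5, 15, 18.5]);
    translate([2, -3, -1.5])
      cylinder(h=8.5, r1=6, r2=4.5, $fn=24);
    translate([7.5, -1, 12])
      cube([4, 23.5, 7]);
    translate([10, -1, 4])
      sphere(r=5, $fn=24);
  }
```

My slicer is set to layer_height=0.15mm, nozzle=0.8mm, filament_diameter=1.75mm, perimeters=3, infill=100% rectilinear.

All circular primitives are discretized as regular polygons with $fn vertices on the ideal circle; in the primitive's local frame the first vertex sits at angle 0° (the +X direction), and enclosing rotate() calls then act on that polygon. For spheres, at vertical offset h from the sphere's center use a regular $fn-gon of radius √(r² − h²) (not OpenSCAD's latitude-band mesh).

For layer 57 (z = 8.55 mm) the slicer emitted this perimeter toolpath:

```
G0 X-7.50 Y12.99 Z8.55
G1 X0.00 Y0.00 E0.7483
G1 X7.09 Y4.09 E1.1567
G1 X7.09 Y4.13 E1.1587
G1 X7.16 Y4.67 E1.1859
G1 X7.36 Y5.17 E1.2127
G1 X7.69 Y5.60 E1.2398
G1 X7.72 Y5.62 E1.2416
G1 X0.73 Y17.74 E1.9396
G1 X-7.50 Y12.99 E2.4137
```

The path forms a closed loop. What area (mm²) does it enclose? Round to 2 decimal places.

141.65 mm²

Apply the shoelace formula to the sequence of (X, Y) vertices; enclosed area = 141.65 mm².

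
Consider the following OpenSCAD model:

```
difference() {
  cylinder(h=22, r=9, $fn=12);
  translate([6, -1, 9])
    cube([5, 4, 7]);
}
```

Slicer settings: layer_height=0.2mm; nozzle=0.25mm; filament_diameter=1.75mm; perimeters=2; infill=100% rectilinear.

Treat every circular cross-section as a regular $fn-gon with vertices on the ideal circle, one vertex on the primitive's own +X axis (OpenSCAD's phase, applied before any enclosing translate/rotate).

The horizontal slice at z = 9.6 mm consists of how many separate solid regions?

At z = 9.6 mm: the r=9 cylinder contributes a regular 12-gon of circumradius 9; the 5×4 cube at (6, -1) contributes its full rectangle; Subtracting the remaining from the first: starting from the r=9 cylinder, the 5×4 cube at (6, -1) partially overlaps it — only the 10.66 mm² overlap (of its 20.00 mm²) is removed, clipping the outline — 1 connected region. The result has 1 disconnected region.

1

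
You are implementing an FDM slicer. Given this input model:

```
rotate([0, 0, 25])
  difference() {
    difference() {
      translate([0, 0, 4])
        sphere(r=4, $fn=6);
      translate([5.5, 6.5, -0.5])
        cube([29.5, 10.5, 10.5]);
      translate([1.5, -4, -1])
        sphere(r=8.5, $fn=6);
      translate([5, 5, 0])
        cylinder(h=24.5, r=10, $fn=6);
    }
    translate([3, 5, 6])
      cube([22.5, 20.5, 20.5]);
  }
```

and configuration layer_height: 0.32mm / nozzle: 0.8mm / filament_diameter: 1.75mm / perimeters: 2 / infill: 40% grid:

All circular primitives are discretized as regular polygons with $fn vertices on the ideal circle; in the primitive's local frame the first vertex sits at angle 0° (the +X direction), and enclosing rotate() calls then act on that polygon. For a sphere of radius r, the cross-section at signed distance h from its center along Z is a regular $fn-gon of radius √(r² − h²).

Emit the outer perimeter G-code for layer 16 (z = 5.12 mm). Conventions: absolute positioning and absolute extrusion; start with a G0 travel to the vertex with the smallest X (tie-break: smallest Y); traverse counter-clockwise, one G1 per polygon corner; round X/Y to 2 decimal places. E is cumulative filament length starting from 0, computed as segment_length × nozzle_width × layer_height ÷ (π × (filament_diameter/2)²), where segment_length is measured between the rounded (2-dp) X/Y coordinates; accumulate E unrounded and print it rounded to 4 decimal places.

G0 X-3.48 Y-1.62 Z5.12
G1 X-2.05 Y-2.63 E0.1863
G1 X-1.90 Y-0.91 E0.3701
G1 X-3.33 Y0.10 E0.5564
G1 X-3.48 Y-1.62 E0.7402

At z = 5.12 mm: the r=4 sphere contributes a regular 6-gon of circumradius √(4²−1.12²) = 3.840; the cube at (5.5, 6.5) (footprint 29.5×10.5) is included at this height; the r=8.5 sphere at (1.5, -4) slices to a regular 6-gon of circumradius 5.899 (√(r²−h²) with h=6.12 from center); the r=10 cylinder at (5, 5) contributes a regular 6-gon of circumradius 10; Subtracting the remaining from the first: starting from the r=4 sphere, the 29.5×10.5 cube at (5.5, 6.5) misses the remaining region (no effect); the r=8.5 sphere at (1.5, -4) partially overlaps it — only the 23.69 mm² overlap (of its 90.40 mm²) is removed, clipping the outline; the r=10 cylinder at (5, 5) partially overlaps it — only the 12.00 mm² overlap (of its 259.81 mm²) is removed, clipping the outline — 1 connected region; the cube at (3, 5) is not intersected at this z (z outside [6, 26.5]); After the difference (first − rest): none of the subtracted shapes is present at this height, so the result so far is unchanged — 1 connected region; (whole slice rotated 25° about Z — lengths, areas and connectivity unchanged). The outline is a single polygon with 4 vertices. Extrusion per mm of travel: 0.8 × 0.32 / (π × 0.875²) = 0.106432. Accumulating E over each segment gives final E = 0.7402.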